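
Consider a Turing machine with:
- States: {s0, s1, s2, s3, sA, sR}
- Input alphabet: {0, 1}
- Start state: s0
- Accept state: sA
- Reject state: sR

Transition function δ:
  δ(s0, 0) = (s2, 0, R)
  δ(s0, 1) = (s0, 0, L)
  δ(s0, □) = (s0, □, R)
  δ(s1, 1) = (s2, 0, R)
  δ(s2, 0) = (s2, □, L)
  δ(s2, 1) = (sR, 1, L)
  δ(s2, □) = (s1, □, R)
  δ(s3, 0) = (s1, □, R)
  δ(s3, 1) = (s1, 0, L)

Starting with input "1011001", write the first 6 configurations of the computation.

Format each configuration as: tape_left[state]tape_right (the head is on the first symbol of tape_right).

Transitions applied:
Step 1: δ(s0, 1) = (s0, 0, L)
Step 2: δ(s0, □) = (s0, □, R)
Step 3: δ(s0, 0) = (s2, 0, R)
Step 4: δ(s2, 0) = (s2, □, L)
Step 5: δ(s2, 0) = (s2, □, L)

The first 6 configurations are:
[s0]1011001 ⊢ [s0]□0011001 ⊢ □[s0]0011001 ⊢ □0[s2]011001 ⊢ □[s2]0□11001 ⊢ [s2]□□□11001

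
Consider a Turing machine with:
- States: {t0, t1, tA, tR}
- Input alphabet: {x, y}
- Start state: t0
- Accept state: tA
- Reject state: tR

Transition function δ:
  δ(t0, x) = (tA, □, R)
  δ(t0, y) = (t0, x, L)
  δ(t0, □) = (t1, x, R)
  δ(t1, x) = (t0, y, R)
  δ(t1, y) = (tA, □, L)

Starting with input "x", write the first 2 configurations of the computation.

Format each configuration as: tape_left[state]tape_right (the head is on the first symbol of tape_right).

Transitions applied:
Step 1: δ(t0, x) = (tA, □, R)

The first 2 configurations are:
[t0]x ⊢ □[tA]□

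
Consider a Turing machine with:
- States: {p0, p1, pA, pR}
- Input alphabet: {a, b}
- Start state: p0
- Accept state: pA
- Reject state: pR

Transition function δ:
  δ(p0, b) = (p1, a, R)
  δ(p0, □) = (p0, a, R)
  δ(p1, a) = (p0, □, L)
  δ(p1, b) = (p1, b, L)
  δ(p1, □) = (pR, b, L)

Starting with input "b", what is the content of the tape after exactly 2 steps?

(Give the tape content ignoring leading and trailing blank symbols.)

Execution trace:
Initial: [p0]b
Step 1: δ(p0, b) = (p1, a, R) → a[p1]□
Step 2: δ(p1, □) = (pR, b, L) → [pR]ab

The machine reaches the reject state pR and halts.

After 2 steps, the tape (ignoring leading/trailing blanks) is: ab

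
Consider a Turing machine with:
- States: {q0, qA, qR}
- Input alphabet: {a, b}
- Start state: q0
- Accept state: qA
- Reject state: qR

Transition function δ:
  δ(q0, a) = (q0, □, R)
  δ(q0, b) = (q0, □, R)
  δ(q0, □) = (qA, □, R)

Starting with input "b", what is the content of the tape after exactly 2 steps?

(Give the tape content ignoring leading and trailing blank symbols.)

Execution trace:
Initial: [q0]b
Step 1: δ(q0, b) = (q0, □, R) → □[q0]□
Step 2: δ(q0, □) = (qA, □, R) → □□[qA]□

The machine reaches the accept state qA and halts.

After 2 steps, the tape (ignoring leading/trailing blanks) is: □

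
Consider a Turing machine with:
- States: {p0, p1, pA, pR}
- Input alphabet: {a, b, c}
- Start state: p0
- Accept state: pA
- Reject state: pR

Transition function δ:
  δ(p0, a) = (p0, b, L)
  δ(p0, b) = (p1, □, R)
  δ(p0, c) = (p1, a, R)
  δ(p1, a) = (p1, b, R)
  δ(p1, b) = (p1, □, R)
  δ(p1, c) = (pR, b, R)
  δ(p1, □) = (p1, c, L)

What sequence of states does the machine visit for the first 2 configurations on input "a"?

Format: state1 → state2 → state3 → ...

Execution trace:
Initial: [p0]a
Step 1: δ(p0, a) = (p0, b, L) → [p0]□b

No transition is defined for δ(p0, □). By convention the machine halts and rejects.

State sequence: p0 → p0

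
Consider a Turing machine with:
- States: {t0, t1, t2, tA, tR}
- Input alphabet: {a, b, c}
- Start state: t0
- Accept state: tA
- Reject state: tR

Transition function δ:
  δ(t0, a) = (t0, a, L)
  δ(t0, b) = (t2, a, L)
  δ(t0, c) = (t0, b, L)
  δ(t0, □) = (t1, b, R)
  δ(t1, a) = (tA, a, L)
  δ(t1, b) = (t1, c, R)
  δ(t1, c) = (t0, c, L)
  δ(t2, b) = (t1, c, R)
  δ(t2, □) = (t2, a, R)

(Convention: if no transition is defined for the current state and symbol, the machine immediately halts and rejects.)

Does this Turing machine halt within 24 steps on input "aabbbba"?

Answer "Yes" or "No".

Execution trace:
Initial: [t0]aabbbba
Step 1: δ(t0, a) = (t0, a, L) → [t0]□aabbbba
Step 2: δ(t0, □) = (t1, b, R) → b[t1]aabbbba
Step 3: δ(t1, a) = (tA, a, L) → [tA]baabbbba

The machine reaches the accept state tA and halts.
The machine halted after 3 steps (within the 24-step bound).

Answer: Yes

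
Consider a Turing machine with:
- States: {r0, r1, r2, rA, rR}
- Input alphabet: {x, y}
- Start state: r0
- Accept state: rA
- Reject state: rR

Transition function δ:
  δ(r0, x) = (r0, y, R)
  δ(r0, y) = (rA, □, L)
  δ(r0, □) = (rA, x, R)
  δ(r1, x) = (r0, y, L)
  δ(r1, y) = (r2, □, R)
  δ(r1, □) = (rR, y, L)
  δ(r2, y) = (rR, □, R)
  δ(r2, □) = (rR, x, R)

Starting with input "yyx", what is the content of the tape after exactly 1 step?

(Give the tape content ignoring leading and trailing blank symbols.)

Execution trace:
Initial: [r0]yyx
Step 1: δ(r0, y) = (rA, □, L) → [rA]□□yx

The machine reaches the accept state rA and halts.

After 1 step, the tape (ignoring leading/trailing blanks) is: yx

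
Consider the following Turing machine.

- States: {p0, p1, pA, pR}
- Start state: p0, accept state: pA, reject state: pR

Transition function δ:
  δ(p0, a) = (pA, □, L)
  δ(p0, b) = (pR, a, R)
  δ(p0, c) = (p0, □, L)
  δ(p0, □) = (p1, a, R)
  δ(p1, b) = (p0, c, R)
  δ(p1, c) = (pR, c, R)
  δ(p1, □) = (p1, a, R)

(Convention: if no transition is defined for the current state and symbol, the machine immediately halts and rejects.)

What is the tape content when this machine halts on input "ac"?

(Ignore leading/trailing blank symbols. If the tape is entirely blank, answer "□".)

Execution trace:
Initial: [p0]ac
Step 1: δ(p0, a) = (pA, □, L) → [pA]□□c

The machine reaches the accept state pA and halts.

Final tape (ignoring leading/trailing blanks): c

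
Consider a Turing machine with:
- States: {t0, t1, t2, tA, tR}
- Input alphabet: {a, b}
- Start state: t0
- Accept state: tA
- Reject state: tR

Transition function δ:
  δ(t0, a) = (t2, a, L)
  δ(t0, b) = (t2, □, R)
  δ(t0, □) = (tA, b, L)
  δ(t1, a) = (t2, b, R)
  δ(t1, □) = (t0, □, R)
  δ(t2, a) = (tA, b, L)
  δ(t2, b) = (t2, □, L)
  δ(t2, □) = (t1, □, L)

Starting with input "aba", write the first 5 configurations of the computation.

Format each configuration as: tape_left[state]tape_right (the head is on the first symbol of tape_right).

Transitions applied:
Step 1: δ(t0, a) = (t2, a, L)
Step 2: δ(t2, □) = (t1, □, L)
Step 3: δ(t1, □) = (t0, □, R)
Step 4: δ(t0, □) = (tA, b, L)

The first 5 configurations are:
[t0]aba ⊢ [t2]□aba ⊢ [t1]□□aba ⊢ □[t0]□aba ⊢ [tA]□baba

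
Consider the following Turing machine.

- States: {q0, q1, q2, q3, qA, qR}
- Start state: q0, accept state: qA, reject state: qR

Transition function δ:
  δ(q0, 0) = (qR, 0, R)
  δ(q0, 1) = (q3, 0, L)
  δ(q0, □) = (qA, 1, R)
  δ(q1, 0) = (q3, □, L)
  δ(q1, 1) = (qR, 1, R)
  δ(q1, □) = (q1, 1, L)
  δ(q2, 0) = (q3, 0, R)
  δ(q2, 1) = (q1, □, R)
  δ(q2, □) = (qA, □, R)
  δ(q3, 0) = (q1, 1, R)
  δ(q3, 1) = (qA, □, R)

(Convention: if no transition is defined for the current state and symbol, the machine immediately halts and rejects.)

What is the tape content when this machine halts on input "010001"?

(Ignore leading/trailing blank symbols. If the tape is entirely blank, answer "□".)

Execution trace:
Initial: [q0]010001
Step 1: δ(q0, 0) = (qR, 0, R) → 0[qR]10001

The machine reaches the reject state qR and halts.

Final tape (ignoring leading/trailing blanks): 010001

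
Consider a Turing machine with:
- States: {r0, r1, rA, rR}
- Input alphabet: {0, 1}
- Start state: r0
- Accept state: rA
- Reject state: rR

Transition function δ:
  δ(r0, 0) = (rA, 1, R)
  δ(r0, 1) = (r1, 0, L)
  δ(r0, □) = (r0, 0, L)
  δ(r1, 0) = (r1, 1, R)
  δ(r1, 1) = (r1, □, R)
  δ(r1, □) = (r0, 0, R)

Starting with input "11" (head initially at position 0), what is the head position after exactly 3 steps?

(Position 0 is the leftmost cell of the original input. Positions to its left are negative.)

Execution trace (head position shown):
Step 0: [r0]11  (head at position 0)
Step 1: move left → [r1]□01  (head at position -1)
Step 2: move right → 0[r0]01  (head at position 0)
Step 3: move right → 01[rA]1  (head at position 1)

After 3 steps, the head is at position 1.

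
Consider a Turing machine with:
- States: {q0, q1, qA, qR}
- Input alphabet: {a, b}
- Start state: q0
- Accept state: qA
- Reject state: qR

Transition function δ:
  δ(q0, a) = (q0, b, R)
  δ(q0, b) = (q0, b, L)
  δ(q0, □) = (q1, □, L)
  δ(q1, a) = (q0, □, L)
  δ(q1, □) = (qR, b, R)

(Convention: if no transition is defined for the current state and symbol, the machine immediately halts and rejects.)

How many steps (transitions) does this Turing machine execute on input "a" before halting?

Execution trace:
Initial: [q0]a
Step 1: δ(q0, a) = (q0, b, R) → b[q0]□
Step 2: δ(q0, □) = (q1, □, L) → [q1]b□

No transition is defined for δ(q1, b). By convention the machine halts and rejects.

The machine executed 2 steps before halting.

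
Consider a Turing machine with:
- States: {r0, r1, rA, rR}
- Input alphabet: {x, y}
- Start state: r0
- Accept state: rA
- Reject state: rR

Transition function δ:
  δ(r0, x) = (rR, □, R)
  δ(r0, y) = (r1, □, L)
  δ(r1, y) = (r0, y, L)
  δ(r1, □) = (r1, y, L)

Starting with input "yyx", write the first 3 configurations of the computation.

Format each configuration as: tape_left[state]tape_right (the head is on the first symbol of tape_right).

Transitions applied:
Step 1: δ(r0, y) = (r1, □, L)
Step 2: δ(r1, □) = (r1, y, L)

The first 3 configurations are:
[r0]yyx ⊢ [r1]□□yx ⊢ [r1]□y□yx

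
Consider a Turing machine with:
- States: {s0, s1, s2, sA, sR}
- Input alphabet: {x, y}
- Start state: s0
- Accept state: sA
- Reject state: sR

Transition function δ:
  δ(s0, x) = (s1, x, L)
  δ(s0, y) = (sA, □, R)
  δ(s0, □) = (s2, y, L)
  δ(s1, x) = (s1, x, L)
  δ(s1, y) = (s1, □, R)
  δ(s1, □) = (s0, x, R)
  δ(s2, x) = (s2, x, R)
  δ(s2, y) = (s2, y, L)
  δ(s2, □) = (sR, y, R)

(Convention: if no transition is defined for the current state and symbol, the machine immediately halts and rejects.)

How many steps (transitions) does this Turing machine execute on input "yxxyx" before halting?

Execution trace:
Initial: [s0]yxxyx
Step 1: δ(s0, y) = (sA, □, R) → □[sA]xxyx

The machine reaches the accept state sA and halts.

The machine executed 1 step before halting.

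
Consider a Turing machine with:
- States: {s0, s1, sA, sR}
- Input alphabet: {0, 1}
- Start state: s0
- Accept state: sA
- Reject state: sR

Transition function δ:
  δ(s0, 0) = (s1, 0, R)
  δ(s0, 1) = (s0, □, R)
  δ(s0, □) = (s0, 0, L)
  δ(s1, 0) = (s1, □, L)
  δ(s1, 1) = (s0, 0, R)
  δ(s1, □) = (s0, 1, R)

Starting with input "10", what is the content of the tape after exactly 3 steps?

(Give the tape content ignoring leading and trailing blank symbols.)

Execution trace:
Initial: [s0]10
Step 1: δ(s0, 1) = (s0, □, R) → □[s0]0
Step 2: δ(s0, 0) = (s1, 0, R) → □0[s1]□
Step 3: δ(s1, □) = (s0, 1, R) → □01[s0]□

After 3 steps, the tape (ignoring leading/trailing blanks) is: 01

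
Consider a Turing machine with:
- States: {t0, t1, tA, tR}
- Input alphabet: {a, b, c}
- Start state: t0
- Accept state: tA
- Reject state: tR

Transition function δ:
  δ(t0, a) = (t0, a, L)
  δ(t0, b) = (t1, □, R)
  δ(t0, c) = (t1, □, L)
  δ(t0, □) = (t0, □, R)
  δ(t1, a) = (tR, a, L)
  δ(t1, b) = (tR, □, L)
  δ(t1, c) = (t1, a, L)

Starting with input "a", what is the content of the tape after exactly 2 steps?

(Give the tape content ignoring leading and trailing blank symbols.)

Execution trace:
Initial: [t0]a
Step 1: δ(t0, a) = (t0, a, L) → [t0]□a
Step 2: δ(t0, □) = (t0, □, R) → □[t0]a

After 2 steps, the tape (ignoring leading/trailing blanks) is: a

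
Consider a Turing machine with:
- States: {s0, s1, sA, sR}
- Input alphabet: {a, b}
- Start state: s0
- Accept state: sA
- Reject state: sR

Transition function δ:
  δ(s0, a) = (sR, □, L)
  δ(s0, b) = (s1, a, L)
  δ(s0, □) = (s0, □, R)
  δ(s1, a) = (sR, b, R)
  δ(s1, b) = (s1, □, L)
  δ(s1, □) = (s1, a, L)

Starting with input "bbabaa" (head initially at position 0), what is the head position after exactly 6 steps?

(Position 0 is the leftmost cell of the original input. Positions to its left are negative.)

Execution trace (head position shown):
Step 0: [s0]bbabaa  (head at position 0)
Step 1: move left → [s1]□ababaa  (head at position -1)
Step 2: move left → [s1]□aababaa  (head at position -2)
Step 3: move left → [s1]□aaababaa  (head at position -3)
Step 4: move left → [s1]□aaaababaa  (head at position -4)
Step 5: move left → [s1]□aaaaababaa  (head at position -5)
Step 6: move left → [s1]□aaaaaababaa  (head at position -6)

After 6 steps, the head is at position -6.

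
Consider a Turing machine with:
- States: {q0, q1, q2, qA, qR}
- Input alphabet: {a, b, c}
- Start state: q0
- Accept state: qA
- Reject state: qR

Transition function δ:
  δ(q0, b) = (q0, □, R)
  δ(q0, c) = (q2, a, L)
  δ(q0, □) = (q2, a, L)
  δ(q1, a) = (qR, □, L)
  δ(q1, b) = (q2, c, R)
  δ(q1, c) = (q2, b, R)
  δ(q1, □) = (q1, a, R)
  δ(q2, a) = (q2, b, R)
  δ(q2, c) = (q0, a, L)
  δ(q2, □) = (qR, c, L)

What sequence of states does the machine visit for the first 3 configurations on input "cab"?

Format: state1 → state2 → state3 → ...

Execution trace:
Initial: [q0]cab
Step 1: δ(q0, c) = (q2, a, L) → [q2]□aab
Step 2: δ(q2, □) = (qR, c, L) → [qR]□caab

The machine reaches the reject state qR and halts.

State sequence: q0 → q2 → qR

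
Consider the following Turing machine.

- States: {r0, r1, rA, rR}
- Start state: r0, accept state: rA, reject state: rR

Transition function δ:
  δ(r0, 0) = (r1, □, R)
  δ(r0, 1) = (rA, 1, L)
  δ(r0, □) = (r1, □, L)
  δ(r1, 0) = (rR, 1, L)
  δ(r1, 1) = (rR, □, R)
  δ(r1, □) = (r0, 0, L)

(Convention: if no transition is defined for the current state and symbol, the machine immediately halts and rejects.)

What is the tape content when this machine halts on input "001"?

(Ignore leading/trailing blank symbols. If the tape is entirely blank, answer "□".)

Execution trace:
Initial: [r0]001
Step 1: δ(r0, 0) = (r1, □, R) → □[r1]01
Step 2: δ(r1, 0) = (rR, 1, L) → [rR]□11

The machine reaches the reject state rR and halts.

Final tape (ignoring leading/trailing blanks): 11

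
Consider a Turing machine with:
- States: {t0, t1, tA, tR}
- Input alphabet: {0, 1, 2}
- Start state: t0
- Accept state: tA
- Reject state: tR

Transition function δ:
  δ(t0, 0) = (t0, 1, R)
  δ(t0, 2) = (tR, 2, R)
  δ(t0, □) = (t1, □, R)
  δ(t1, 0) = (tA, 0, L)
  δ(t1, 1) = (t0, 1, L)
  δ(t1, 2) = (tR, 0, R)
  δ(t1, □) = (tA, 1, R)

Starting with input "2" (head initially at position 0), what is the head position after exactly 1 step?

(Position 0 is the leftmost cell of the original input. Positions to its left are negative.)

Execution trace (head position shown):
Step 0: [t0]2  (head at position 0)
Step 1: move right → 2[tR]□  (head at position 1)

After 1 step, the head is at position 1.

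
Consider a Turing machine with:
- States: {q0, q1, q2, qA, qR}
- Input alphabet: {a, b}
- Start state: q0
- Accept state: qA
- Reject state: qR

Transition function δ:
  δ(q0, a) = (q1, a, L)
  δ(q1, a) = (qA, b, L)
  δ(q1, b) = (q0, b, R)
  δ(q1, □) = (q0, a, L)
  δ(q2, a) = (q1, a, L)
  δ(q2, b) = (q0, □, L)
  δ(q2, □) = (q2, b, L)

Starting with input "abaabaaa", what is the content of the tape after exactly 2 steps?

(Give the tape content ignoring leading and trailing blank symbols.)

Execution trace:
Initial: [q0]abaabaaa
Step 1: δ(q0, a) = (q1, a, L) → [q1]□abaabaaa
Step 2: δ(q1, □) = (q0, a, L) → [q0]□aabaabaaa

No transition is defined for δ(q0, □). By convention the machine halts and rejects.

After 2 steps, the tape (ignoring leading/trailing blanks) is: aabaabaaa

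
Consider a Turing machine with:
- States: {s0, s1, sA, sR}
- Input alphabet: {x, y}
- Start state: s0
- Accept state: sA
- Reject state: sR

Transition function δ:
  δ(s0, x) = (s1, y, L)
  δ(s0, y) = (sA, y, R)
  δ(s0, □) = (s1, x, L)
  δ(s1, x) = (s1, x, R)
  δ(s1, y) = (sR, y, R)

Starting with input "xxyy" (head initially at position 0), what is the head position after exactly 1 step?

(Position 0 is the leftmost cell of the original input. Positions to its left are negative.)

Execution trace (head position shown):
Step 0: [s0]xxyy  (head at position 0)
Step 1: move left → [s1]□yxyy  (head at position -1)

After 1 step, the head is at position -1.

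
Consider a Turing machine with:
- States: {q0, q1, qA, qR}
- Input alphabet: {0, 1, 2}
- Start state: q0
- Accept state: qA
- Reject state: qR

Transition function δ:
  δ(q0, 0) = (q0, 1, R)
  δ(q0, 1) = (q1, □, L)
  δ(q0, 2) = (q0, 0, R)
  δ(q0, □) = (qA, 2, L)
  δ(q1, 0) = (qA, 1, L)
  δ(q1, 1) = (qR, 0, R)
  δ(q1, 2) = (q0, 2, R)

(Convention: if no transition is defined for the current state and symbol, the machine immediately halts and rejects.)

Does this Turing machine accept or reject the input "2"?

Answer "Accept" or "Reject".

Execution trace:
Initial: [q0]2
Step 1: δ(q0, 2) = (q0, 0, R) → 0[q0]□
Step 2: δ(q0, □) = (qA, 2, L) → [qA]02

The machine reaches the accept state qA and halts.

Answer: Accept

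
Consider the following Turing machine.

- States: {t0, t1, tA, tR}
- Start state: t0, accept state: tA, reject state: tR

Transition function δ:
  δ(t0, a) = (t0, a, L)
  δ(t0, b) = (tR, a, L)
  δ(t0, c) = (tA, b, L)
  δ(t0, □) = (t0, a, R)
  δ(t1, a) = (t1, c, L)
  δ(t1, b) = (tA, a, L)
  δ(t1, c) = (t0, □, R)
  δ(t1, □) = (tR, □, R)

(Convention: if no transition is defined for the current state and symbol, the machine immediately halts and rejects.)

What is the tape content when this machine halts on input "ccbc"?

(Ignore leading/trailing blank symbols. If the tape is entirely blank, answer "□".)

Execution trace:
Initial: [t0]ccbc
Step 1: δ(t0, c) = (tA, b, L) → [tA]□bcbc

The machine reaches the accept state tA and halts.

Final tape (ignoring leading/trailing blanks): bcbc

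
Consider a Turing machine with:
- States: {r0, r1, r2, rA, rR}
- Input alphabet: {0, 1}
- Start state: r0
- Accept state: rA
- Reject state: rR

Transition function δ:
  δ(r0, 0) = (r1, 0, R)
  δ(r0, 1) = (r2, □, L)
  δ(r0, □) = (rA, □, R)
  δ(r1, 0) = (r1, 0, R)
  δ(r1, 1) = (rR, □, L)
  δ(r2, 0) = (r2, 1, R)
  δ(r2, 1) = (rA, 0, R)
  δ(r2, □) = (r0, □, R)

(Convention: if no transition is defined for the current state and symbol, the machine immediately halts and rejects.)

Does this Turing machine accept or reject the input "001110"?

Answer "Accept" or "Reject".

Execution trace:
Initial: [r0]001110
Step 1: δ(r0, 0) = (r1, 0, R) → 0[r1]01110
Step 2: δ(r1, 0) = (r1, 0, R) → 00[r1]1110
Step 3: δ(r1, 1) = (rR, □, L) → 0[rR]0□110

The machine reaches the reject state rR and halts.

Answer: Reject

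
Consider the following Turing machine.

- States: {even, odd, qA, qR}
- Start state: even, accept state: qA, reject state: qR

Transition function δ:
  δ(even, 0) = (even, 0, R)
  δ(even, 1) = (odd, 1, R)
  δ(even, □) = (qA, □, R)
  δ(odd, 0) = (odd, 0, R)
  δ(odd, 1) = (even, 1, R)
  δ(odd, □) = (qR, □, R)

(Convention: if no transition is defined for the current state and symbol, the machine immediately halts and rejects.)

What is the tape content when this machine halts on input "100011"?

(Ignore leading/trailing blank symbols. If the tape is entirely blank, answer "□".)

Execution trace:
Initial: [even]100011
Step 1: δ(even, 1) = (odd, 1, R) → 1[odd]00011
Step 2: δ(odd, 0) = (odd, 0, R) → 10[odd]0011
Step 3: δ(odd, 0) = (odd, 0, R) → 100[odd]011
Step 4: δ(odd, 0) = (odd, 0, R) → 1000[odd]11
Step 5: δ(odd, 1) = (even, 1, R) → 10001[even]1
Step 6: δ(even, 1) = (odd, 1, R) → 100011[odd]□
Step 7: δ(odd, □) = (qR, □, R) → 100011□[qR]□

The machine reaches the reject state qR and halts.

Final tape (ignoring leading/trailing blanks): 100011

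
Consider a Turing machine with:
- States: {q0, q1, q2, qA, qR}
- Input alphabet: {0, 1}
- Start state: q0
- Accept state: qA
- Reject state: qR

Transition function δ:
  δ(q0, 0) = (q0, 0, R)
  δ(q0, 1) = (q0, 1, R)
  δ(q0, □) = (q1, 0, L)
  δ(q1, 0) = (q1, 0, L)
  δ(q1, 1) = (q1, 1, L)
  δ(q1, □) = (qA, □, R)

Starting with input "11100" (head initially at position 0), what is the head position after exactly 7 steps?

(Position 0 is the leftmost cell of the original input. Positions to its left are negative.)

Execution trace (head position shown):
Step 0: [q0]11100  (head at position 0)
Step 1: move right → 1[q0]1100  (head at position 1)
Step 2: move right → 11[q0]100  (head at position 2)
Step 3: move right → 111[q0]00  (head at position 3)
Step 4: move right → 1110[q0]0  (head at position 4)
Step 5: move right → 11100[q0]□  (head at position 5)
Step 6: move left → 1110[q1]00  (head at position 4)
Step 7: move left → 111[q1]000  (head at position 3)

After 7 steps, the head is at position 3.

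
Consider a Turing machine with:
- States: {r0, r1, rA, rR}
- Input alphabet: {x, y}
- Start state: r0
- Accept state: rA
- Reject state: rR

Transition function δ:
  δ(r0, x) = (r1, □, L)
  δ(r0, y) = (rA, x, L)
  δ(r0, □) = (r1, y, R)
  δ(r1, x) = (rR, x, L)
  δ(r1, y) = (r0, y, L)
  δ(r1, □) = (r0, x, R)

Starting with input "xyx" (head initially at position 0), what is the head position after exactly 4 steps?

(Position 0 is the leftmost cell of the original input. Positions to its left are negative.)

Execution trace (head position shown):
Step 0: [r0]xyx  (head at position 0)
Step 1: move left → [r1]□□yx  (head at position -1)
Step 2: move right → x[r0]□yx  (head at position 0)
Step 3: move right → xy[r1]yx  (head at position 1)
Step 4: move left → x[r0]yyx  (head at position 0)

After 4 steps, the head is at position 0.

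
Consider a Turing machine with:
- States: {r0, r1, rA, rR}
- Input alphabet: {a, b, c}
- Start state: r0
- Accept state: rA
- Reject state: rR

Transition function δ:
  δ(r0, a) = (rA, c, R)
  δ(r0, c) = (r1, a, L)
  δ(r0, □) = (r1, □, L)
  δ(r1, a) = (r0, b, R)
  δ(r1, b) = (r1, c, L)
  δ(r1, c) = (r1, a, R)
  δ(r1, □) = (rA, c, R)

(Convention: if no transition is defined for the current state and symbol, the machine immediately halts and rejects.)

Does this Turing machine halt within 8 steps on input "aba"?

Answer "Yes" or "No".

Execution trace:
Initial: [r0]aba
Step 1: δ(r0, a) = (rA, c, R) → c[rA]ba

The machine reaches the accept state rA and halts.
The machine halted after 1 step (within the 8-step bound).

Answer: Yes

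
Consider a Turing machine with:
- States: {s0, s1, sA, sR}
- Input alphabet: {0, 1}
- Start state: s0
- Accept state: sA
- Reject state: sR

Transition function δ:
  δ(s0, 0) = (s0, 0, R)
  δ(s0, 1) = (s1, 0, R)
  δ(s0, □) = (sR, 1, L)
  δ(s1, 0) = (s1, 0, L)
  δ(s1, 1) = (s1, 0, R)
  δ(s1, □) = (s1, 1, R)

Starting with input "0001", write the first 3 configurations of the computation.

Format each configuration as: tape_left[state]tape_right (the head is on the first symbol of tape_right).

Transitions applied:
Step 1: δ(s0, 0) = (s0, 0, R)
Step 2: δ(s0, 0) = (s0, 0, R)

The first 3 configurations are:
[s0]0001 ⊢ 0[s0]001 ⊢ 00[s0]01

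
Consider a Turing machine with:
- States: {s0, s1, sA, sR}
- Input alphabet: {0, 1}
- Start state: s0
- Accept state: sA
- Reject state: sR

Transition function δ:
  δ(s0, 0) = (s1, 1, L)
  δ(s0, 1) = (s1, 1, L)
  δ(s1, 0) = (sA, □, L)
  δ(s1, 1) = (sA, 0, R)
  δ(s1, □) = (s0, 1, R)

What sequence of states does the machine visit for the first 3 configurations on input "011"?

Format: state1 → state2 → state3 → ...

Execution trace:
Initial: [s0]011
Step 1: δ(s0, 0) = (s1, 1, L) → [s1]□111
Step 2: δ(s1, □) = (s0, 1, R) → 1[s0]111

State sequence: s0 → s1 → s0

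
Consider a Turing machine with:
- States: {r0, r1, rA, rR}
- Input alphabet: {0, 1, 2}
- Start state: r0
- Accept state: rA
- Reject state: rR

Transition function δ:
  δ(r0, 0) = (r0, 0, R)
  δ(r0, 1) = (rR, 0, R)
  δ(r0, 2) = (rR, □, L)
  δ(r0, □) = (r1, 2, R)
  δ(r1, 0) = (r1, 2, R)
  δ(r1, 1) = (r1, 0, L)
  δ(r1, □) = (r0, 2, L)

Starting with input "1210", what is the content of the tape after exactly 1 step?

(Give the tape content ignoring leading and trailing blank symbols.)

Execution trace:
Initial: [r0]1210
Step 1: δ(r0, 1) = (rR, 0, R) → 0[rR]210

The machine reaches the reject state rR and halts.

After 1 step, the tape (ignoring leading/trailing blanks) is: 0210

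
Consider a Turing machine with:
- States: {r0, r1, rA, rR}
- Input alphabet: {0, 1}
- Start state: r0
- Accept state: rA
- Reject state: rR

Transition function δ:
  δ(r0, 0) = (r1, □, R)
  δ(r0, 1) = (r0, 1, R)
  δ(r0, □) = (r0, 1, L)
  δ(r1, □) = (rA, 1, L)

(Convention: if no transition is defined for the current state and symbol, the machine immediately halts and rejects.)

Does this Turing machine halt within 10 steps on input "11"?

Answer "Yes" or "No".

Execution trace:
Initial: [r0]11
Step 1: δ(r0, 1) = (r0, 1, R) → 1[r0]1
Step 2: δ(r0, 1) = (r0, 1, R) → 11[r0]□
Step 3: δ(r0, □) = (r0, 1, L) → 1[r0]11
Step 4: δ(r0, 1) = (r0, 1, R) → 11[r0]1
Step 5: δ(r0, 1) = (r0, 1, R) → 111[r0]□
Step 6: δ(r0, □) = (r0, 1, L) → 11[r0]11
Step 7: δ(r0, 1) = (r0, 1, R) → 111[r0]1
Step 8: δ(r0, 1) = (r0, 1, R) → 1111[r0]□
Step 9: δ(r0, □) = (r0, 1, L) → 111[r0]11
Step 10: δ(r0, 1) = (r0, 1, R) → 1111[r0]1

The machine has not reached a halting state after 10 steps.
The machine did not halt within the 10-step bound.

Answer: No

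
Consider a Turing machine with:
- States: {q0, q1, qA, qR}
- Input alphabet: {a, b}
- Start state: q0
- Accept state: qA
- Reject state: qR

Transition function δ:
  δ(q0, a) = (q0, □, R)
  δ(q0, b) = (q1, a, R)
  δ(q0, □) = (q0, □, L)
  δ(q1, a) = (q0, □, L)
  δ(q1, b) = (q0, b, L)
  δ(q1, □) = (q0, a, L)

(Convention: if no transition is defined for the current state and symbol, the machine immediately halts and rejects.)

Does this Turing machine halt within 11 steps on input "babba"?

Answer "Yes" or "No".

Execution trace:
Initial: [q0]babba
Step 1: δ(q0, b) = (q1, a, R) → a[q1]abba
Step 2: δ(q1, a) = (q0, □, L) → [q0]a□bba
Step 3: δ(q0, a) = (q0, □, R) → □[q0]□bba
Step 4: δ(q0, □) = (q0, □, L) → [q0]□□bba
Step 5: δ(q0, □) = (q0, □, L) → [q0]□□□bba
Step 6: δ(q0, □) = (q0, □, L) → [q0]□□□□bba
Step 7: δ(q0, □) = (q0, □, L) → [q0]□□□□□bba
Step 8: δ(q0, □) = (q0, □, L) → [q0]□□□□□□bba
Step 9: δ(q0, □) = (q0, □, L) → [q0]□□□□□□□bba
Step 10: δ(q0, □) = (q0, □, L) → [q0]□□□□□□□□bba
Step 11: δ(q0, □) = (q0, □, L) → [q0]□□□□□□□□□bba

The machine has not reached a halting state after 11 steps.
The machine did not halt within the 11-step bound.

Answer: No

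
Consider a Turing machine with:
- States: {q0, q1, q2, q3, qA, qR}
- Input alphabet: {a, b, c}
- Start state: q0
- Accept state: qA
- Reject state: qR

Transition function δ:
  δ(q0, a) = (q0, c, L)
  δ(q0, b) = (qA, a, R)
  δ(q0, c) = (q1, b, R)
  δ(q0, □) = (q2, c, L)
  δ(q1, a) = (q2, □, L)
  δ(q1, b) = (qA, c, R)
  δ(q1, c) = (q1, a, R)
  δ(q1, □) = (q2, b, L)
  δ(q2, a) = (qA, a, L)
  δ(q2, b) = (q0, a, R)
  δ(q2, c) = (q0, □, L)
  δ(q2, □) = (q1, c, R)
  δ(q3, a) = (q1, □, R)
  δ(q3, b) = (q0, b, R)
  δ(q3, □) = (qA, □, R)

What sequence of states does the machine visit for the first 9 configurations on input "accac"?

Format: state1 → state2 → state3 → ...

Execution trace:
Initial: [q0]accac
Step 1: δ(q0, a) = (q0, c, L) → [q0]□cccac
Step 2: δ(q0, □) = (q2, c, L) → [q2]□ccccac
Step 3: δ(q2, □) = (q1, c, R) → c[q1]ccccac
Step 4: δ(q1, c) = (q1, a, R) → ca[q1]cccac
Step 5: δ(q1, c) = (q1, a, R) → caa[q1]ccac
Step 6: δ(q1, c) = (q1, a, R) → caaa[q1]cac
Step 7: δ(q1, c) = (q1, a, R) → caaaa[q1]ac
Step 8: δ(q1, a) = (q2, □, L) → caaa[q2]a□c

State sequence: q0 → q0 → q2 → q1 → q1 → q1 → q1 → q1 → q2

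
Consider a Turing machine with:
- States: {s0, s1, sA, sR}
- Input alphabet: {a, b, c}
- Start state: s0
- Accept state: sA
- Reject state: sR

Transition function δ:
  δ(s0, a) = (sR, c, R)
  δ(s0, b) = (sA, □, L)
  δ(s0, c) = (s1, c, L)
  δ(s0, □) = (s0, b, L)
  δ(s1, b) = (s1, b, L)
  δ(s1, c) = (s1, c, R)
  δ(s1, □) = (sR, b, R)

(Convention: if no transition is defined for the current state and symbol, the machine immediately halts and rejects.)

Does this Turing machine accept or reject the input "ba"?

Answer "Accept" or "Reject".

Execution trace:
Initial: [s0]ba
Step 1: δ(s0, b) = (sA, □, L) → [sA]□□a

The machine reaches the accept state sA and halts.

Answer: Accept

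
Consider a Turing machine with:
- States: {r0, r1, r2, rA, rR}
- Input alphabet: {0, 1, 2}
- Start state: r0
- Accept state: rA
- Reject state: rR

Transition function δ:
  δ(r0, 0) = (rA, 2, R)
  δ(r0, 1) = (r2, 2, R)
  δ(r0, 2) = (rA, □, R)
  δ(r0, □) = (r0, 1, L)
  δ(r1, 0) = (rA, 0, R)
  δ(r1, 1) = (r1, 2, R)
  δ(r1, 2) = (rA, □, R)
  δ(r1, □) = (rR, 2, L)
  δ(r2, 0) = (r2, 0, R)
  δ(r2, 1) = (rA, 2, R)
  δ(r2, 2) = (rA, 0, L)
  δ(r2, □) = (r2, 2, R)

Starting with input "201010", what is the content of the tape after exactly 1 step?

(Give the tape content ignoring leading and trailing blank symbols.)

Execution trace:
Initial: [r0]201010
Step 1: δ(r0, 2) = (rA, □, R) → □[rA]01010

The machine reaches the accept state rA and halts.

After 1 step, the tape (ignoring leading/trailing blanks) is: 01010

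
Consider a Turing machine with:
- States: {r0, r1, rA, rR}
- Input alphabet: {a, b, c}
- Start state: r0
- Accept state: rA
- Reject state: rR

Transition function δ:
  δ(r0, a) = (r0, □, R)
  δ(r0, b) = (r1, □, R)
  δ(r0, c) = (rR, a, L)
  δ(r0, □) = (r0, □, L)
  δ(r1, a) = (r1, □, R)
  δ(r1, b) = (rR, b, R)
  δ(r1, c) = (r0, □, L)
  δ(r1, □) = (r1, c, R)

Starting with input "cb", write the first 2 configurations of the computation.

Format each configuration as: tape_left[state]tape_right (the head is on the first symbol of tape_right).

Transitions applied:
Step 1: δ(r0, c) = (rR, a, L)

The first 2 configurations are:
[r0]cb ⊢ [rR]□ab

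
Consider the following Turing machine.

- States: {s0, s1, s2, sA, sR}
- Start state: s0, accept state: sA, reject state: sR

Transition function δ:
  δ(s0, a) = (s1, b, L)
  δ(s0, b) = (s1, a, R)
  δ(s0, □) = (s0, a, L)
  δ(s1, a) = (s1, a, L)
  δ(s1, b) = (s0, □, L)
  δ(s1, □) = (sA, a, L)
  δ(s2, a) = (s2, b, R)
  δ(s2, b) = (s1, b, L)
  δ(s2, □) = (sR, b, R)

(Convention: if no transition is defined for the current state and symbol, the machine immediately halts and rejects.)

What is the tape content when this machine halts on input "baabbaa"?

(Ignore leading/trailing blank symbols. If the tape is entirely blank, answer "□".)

Execution trace:
Initial: [s0]baabbaa
Step 1: δ(s0, b) = (s1, a, R) → a[s1]aabbaa
Step 2: δ(s1, a) = (s1, a, L) → [s1]aaabbaa
Step 3: δ(s1, a) = (s1, a, L) → [s1]□aaabbaa
Step 4: δ(s1, □) = (sA, a, L) → [sA]□aaaabbaa

The machine reaches the accept state sA and halts.

Final tape (ignoring leading/trailing blanks): aaaabbaa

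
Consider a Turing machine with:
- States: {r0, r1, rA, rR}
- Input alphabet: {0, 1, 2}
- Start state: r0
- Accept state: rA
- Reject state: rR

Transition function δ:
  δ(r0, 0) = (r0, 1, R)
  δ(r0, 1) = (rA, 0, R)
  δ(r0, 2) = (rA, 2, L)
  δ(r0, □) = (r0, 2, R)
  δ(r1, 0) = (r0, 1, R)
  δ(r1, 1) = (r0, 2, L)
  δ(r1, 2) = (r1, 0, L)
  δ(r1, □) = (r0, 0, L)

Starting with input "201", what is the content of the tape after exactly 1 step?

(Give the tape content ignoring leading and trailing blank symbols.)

Execution trace:
Initial: [r0]201
Step 1: δ(r0, 2) = (rA, 2, L) → [rA]□201

The machine reaches the accept state rA and halts.

After 1 step, the tape (ignoring leading/trailing blanks) is: 201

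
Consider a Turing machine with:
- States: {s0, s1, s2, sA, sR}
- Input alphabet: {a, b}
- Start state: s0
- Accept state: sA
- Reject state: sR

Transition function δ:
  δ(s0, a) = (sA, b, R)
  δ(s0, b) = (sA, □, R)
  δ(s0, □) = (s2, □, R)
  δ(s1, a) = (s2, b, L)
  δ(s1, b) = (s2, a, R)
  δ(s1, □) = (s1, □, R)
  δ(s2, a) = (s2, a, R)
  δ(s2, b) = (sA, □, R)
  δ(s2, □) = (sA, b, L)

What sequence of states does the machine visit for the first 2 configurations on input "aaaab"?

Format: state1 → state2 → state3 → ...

Execution trace:
Initial: [s0]aaaab
Step 1: δ(s0, a) = (sA, b, R) → b[sA]aaab

The machine reaches the accept state sA and halts.

State sequence: s0 → sA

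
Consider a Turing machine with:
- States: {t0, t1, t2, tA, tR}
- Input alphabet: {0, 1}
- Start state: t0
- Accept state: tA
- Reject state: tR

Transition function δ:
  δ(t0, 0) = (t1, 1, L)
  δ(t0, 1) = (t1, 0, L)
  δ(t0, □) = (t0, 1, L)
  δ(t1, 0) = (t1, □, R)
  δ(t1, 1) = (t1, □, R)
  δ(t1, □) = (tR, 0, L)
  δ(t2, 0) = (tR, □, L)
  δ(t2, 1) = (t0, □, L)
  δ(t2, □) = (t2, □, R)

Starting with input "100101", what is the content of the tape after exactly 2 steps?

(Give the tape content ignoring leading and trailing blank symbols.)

Execution trace:
Initial: [t0]100101
Step 1: δ(t0, 1) = (t1, 0, L) → [t1]□000101
Step 2: δ(t1, □) = (tR, 0, L) → [tR]□0000101

The machine reaches the reject state tR and halts.

After 2 steps, the tape (ignoring leading/trailing blanks) is: 0000101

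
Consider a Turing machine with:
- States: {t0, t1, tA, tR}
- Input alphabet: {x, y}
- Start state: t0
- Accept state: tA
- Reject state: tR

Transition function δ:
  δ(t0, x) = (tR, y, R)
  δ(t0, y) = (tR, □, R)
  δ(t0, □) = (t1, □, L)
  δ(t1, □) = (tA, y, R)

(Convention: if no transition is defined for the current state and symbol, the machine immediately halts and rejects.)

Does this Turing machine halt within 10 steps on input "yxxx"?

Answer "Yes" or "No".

Execution trace:
Initial: [t0]yxxx
Step 1: δ(t0, y) = (tR, □, R) → □[tR]xxx

The machine reaches the reject state tR and halts.
The machine halted after 1 step (within the 10-step bound).

Answer: Yes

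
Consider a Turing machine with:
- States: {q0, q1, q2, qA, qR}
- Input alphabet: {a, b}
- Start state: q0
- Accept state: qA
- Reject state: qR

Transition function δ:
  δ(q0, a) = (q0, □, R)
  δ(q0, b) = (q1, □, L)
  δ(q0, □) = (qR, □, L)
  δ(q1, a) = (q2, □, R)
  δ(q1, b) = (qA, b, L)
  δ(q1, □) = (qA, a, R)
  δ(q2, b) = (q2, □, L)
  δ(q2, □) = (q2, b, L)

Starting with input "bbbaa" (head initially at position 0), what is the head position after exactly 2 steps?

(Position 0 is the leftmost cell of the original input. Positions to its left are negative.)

Execution trace (head position shown):
Step 0: [q0]bbbaa  (head at position 0)
Step 1: move left → [q1]□□bbaa  (head at position -1)
Step 2: move right → a[qA]□bbaa  (head at position 0)

After 2 steps, the head is at position 0.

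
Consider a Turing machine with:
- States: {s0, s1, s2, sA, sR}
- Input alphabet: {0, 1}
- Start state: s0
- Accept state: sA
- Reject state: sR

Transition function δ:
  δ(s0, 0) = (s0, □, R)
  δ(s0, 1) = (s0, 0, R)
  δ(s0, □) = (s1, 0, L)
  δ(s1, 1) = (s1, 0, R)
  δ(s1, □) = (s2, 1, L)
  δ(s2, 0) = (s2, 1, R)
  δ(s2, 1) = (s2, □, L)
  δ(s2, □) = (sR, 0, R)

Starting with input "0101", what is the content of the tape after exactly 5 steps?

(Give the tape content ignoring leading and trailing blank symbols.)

Execution trace:
Initial: [s0]0101
Step 1: δ(s0, 0) = (s0, □, R) → □[s0]101
Step 2: δ(s0, 1) = (s0, 0, R) → □0[s0]01
Step 3: δ(s0, 0) = (s0, □, R) → □0□[s0]1
Step 4: δ(s0, 1) = (s0, 0, R) → □0□0[s0]□
Step 5: δ(s0, □) = (s1, 0, L) → □0□[s1]00

No transition is defined for δ(s1, 0). By convention the machine halts and rejects.

After 5 steps, the tape (ignoring leading/trailing blanks) is: 0□00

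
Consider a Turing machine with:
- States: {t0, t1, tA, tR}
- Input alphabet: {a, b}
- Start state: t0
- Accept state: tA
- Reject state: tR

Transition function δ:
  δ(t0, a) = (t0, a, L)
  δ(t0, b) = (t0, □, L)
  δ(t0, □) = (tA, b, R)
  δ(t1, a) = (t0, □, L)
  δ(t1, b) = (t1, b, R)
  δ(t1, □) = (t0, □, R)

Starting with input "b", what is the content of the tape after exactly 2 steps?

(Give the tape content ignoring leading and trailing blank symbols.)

Execution trace:
Initial: [t0]b
Step 1: δ(t0, b) = (t0, □, L) → [t0]□□
Step 2: δ(t0, □) = (tA, b, R) → b[tA]□

The machine reaches the accept state tA and halts.

After 2 steps, the tape (ignoring leading/trailing blanks) is: b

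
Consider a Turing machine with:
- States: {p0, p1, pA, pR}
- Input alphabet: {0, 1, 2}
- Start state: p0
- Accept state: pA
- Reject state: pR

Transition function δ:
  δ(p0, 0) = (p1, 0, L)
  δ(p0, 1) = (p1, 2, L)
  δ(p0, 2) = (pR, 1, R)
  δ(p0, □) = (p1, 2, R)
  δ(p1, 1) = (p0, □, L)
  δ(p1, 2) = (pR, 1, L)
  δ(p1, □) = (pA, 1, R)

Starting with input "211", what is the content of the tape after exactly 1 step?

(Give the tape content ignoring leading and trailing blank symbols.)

Execution trace:
Initial: [p0]211
Step 1: δ(p0, 2) = (pR, 1, R) → 1[pR]11

The machine reaches the reject state pR and halts.

After 1 step, the tape (ignoring leading/trailing blanks) is: 111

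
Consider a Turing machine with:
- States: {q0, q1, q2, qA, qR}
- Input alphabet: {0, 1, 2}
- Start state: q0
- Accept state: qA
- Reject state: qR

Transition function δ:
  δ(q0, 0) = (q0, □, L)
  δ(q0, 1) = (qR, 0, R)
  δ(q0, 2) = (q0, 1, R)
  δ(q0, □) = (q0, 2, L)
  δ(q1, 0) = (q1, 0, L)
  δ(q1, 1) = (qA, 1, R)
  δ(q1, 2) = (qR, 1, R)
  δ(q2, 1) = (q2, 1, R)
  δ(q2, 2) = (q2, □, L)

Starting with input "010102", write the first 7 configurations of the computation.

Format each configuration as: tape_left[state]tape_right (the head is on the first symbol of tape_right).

Transitions applied:
Step 1: δ(q0, 0) = (q0, □, L)
Step 2: δ(q0, □) = (q0, 2, L)
Step 3: δ(q0, □) = (q0, 2, L)
Step 4: δ(q0, □) = (q0, 2, L)
Step 5: δ(q0, □) = (q0, 2, L)
Step 6: δ(q0, □) = (q0, 2, L)

The first 7 configurations are:
[q0]010102 ⊢ [q0]□□10102 ⊢ [q0]□2□10102 ⊢ [q0]□22□10102 ⊢ [q0]□222□10102 ⊢ [q0]□2222□10102 ⊢ [q0]□22222□10102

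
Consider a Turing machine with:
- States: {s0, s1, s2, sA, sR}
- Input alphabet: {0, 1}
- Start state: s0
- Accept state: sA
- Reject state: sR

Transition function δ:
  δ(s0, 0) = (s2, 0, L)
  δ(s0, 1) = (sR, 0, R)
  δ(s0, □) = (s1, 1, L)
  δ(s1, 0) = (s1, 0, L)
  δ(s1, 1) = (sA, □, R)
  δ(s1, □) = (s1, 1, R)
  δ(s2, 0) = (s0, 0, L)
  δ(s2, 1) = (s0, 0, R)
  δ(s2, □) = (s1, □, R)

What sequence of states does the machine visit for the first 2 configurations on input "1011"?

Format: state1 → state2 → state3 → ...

Execution trace:
Initial: [s0]1011
Step 1: δ(s0, 1) = (sR, 0, R) → 0[sR]011

The machine reaches the reject state sR and halts.

State sequence: s0 → sR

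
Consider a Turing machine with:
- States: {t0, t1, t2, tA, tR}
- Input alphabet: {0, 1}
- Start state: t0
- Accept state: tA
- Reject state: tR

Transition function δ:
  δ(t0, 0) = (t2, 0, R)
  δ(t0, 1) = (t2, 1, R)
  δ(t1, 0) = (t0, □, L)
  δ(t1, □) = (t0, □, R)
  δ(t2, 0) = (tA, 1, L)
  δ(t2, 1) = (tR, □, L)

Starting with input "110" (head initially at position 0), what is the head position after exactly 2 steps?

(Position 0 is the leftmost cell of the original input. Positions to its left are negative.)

Execution trace (head position shown):
Step 0: [t0]110  (head at position 0)
Step 1: move right → 1[t2]10  (head at position 1)
Step 2: move left → [tR]1□0  (head at position 0)

After 2 steps, the head is at position 0.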